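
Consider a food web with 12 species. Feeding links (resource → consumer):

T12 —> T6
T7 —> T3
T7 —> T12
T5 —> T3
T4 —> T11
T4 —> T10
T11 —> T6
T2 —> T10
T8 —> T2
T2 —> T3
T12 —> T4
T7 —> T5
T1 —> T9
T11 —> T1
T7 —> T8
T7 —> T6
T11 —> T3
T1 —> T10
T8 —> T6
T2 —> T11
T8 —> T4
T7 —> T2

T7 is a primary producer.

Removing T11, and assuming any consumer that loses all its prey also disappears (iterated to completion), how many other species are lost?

Remove T11.
Round 1: T1 (all prey gone) → extinct.
Round 2: T9 (all prey gone) → extinct.
No further losses. Total secondary extinctions: 2.

2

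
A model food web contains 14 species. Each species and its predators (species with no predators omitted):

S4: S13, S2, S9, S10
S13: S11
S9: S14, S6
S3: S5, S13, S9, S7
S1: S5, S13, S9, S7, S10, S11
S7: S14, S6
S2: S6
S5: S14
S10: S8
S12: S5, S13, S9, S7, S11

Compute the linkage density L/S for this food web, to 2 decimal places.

L/S = 1.93

There are L = 27 links among S = 14 species.
L/S = 27/14 = 1.9286 ≈ 1.93.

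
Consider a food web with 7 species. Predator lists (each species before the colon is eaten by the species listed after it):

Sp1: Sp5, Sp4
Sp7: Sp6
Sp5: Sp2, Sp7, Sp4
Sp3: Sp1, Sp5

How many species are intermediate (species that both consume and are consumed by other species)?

Intermediate species (has both prey and predators): Sp1, Sp5, Sp7.
Count: 3.

3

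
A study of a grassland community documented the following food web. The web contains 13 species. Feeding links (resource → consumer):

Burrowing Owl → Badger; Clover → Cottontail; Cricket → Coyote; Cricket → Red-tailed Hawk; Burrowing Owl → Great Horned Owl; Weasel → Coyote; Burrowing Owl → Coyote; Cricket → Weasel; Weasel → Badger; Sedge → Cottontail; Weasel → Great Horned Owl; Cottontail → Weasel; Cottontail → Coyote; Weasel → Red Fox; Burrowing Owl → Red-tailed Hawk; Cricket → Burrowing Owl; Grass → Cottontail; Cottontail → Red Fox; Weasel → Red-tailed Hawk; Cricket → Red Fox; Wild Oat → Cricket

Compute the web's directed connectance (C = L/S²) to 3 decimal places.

The web has S = 13 species and L = 21 feeding links.
C = L / S² = 21 / 169 = 0.1243 ≈ 0.124.

C = 0.124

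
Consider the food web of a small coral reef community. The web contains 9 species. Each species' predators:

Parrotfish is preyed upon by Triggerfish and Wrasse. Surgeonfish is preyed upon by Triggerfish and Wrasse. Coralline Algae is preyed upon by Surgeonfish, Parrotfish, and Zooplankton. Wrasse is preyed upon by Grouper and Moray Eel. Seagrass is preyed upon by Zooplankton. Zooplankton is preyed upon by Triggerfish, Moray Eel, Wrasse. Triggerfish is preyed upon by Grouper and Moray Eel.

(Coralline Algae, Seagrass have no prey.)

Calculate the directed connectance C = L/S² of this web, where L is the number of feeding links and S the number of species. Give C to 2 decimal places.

C = 0.19

The web has S = 9 species and L = 15 feeding links.
C = L / S² = 15 / 81 = 0.1852 ≈ 0.19.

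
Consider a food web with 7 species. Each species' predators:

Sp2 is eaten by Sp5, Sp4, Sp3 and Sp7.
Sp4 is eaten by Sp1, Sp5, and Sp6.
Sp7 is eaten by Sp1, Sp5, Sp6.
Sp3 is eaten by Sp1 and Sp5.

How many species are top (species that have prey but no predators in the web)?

3

Top species (has prey, but nothing eats it): Sp6, Sp1, Sp5.
Count: 3.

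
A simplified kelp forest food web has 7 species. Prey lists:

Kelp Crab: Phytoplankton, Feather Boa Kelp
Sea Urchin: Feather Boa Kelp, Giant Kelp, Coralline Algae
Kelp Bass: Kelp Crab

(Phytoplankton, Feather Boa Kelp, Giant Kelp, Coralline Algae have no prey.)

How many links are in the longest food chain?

One longest chain: Phytoplankton → Kelp Crab → Kelp Bass.
It has 3 species and 2 links.

2 links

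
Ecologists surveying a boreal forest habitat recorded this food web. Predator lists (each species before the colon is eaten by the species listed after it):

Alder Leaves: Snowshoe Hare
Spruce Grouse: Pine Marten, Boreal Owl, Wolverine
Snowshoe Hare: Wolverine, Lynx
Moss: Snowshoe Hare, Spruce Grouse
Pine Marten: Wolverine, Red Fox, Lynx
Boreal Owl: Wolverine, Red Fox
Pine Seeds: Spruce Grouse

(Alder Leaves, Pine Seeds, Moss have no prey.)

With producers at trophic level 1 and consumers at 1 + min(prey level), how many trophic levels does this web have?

4

Producers (level 1): Alder Leaves, Pine Seeds, Moss.
Following each consumer down to its lowest-level prey: Pine Seeds → Spruce Grouse → Pine Marten → Red Fox (levels 1 through 4).
All prey of Red Fox (Pine Marten 3, Boreal Owl 3) are at level 3 or above, so Red Fox is at level 1 + 3 = 4.
Every consumer has at least one prey at level 3 or below, so none exceeds level 4.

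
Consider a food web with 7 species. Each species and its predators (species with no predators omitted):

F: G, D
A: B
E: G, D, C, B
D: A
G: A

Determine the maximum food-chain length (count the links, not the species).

3 links

One longest chain: F → G → A → B.
It has 4 species and 3 links.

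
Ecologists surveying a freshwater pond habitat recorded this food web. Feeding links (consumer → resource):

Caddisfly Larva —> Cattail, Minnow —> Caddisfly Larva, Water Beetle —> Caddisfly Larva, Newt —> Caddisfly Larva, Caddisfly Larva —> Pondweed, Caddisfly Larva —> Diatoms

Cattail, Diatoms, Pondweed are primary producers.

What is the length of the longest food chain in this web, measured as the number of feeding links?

One longest chain: Cattail → Caddisfly Larva → Newt.
It has 3 species and 2 links.

2 links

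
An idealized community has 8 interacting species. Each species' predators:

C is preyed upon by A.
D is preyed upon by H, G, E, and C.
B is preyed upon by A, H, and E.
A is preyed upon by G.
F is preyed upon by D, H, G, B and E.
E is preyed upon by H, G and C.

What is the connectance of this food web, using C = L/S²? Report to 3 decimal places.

The web has S = 8 species and L = 17 feeding links.
C = L / S² = 17 / 64 = 0.2656 ≈ 0.266.

C = 0.266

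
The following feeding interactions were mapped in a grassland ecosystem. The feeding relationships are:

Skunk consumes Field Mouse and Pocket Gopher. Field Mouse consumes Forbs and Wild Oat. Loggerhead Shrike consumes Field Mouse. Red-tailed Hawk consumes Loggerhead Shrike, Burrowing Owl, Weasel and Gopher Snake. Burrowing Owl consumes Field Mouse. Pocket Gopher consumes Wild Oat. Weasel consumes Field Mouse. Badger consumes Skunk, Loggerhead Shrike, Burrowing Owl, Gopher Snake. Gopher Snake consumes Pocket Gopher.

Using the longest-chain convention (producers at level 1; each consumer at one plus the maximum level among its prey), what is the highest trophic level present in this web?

4

Producers (level 1): Wild Oat, Forbs.
Wild Oat → Field Mouse → Burrowing Owl → Red-tailed Hawk gives Red-tailed Hawk level 4.
No species has a prey at level 4, so no species reaches level 5.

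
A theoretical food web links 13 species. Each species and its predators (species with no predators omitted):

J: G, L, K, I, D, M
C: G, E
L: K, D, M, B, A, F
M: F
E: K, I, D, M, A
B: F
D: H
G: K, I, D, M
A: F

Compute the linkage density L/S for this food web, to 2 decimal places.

L/S = 2.08

There are L = 27 links among S = 13 species.
L/S = 27/13 = 2.0769 ≈ 2.08.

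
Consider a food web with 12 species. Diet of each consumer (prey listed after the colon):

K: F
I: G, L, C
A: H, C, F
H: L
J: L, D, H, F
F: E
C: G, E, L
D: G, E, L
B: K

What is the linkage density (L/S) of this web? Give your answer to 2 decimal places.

L/S = 1.67

There are L = 20 links among S = 12 species.
L/S = 20/12 = 1.6667 ≈ 1.67.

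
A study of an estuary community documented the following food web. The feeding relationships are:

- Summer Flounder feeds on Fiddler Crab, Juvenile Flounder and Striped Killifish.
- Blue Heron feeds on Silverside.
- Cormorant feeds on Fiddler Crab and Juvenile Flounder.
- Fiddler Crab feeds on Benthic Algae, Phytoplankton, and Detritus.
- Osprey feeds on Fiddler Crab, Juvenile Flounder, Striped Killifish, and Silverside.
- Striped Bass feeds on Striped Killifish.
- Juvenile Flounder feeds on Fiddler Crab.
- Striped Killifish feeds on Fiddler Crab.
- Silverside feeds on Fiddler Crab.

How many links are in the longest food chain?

One longest chain: Detritus → Fiddler Crab → Silverside → Blue Heron.
It has 4 species and 3 links.

3 links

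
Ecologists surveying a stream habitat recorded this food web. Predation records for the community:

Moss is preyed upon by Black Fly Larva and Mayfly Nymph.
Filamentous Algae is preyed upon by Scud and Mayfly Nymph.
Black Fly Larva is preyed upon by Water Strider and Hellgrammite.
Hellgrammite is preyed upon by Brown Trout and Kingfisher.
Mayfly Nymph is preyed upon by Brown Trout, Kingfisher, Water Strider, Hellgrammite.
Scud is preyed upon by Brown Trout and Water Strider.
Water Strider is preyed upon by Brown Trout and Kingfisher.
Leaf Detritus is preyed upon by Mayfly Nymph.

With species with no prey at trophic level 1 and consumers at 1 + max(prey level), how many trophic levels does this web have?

Basal resources (level 1): Filamentous Algae, Leaf Detritus, Moss.
Filamentous Algae → Mayfly Nymph → Water Strider → Kingfisher gives Kingfisher level 4.
No species has a prey at level 4, so no species reaches level 5.

4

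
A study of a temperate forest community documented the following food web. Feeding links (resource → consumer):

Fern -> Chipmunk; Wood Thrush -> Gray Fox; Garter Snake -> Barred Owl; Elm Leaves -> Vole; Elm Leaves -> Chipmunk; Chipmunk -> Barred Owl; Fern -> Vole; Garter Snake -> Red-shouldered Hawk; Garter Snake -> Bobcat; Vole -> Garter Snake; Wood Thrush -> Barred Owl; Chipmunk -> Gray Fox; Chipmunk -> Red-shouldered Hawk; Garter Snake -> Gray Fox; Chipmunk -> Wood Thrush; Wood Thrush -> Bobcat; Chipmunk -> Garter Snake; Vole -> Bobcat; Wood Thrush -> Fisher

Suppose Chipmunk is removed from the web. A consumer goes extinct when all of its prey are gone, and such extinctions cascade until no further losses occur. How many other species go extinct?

Remove Chipmunk.
Round 1: Wood Thrush (all prey gone) → extinct.
Round 2: Fisher (all prey gone) → extinct.
No further losses. Total secondary extinctions: 2.

2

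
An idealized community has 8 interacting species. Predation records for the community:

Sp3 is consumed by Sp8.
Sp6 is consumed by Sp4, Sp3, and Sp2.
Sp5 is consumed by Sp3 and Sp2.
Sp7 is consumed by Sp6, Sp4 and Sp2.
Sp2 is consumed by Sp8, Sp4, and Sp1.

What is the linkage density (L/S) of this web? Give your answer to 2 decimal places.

L/S = 1.50

There are L = 12 links among S = 8 species.
L/S = 12/8 = 1.5000 ≈ 1.50.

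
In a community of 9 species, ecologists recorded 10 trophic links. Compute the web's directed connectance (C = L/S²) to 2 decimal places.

The web has S = 9 species and L = 10 feeding links.
C = L / S² = 10 / 81 = 0.1235 ≈ 0.12.

C = 0.12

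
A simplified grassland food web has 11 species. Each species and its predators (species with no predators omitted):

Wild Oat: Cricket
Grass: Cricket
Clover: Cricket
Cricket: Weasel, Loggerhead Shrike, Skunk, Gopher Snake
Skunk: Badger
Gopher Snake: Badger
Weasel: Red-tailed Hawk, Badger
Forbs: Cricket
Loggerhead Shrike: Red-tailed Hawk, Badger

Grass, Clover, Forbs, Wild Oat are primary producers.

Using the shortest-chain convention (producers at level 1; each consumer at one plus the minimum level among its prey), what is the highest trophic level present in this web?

4

Producers (level 1): Grass, Clover, Forbs, Wild Oat.
Following each consumer down to its lowest-level prey: Grass → Cricket → Gopher Snake → Badger (levels 1 through 4).
All prey of Badger (Gopher Snake 3, Weasel 3, Loggerhead Shrike 3, Skunk 3) are at level 3 or above, so Badger is at level 1 + 3 = 4.
Every consumer has at least one prey at level 3 or below, so none exceeds level 4.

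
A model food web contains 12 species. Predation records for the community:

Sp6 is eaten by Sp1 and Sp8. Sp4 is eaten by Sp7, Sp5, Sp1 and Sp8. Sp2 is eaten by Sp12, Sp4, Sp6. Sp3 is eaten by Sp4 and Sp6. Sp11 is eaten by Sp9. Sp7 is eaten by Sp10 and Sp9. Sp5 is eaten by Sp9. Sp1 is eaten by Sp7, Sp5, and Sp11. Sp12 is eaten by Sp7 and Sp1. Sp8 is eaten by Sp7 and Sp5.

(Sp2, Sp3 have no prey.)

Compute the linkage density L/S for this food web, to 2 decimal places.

L/S = 1.83

There are L = 22 links among S = 12 species.
L/S = 22/12 = 1.8333 ≈ 1.83.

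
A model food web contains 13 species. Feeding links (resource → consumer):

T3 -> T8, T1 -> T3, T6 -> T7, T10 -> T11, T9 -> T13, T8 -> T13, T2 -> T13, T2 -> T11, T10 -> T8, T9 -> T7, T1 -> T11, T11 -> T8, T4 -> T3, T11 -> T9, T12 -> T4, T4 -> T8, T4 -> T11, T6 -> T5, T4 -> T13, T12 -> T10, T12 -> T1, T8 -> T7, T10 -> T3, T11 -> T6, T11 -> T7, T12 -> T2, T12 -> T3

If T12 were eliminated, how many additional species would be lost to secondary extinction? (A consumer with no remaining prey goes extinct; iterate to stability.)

Remove T12.
Round 1: T1 (all prey gone), T4 (all prey gone), T10 (all prey gone), T2 (all prey gone) → extinct.
Round 2: T11 (all prey gone), T3 (all prey gone) → extinct.
Round 3: T8 (all prey gone), T6 (all prey gone), T9 (all prey gone) → extinct.
Round 4: T7 (all prey gone), T5 (all prey gone), T13 (all prey gone) → extinct.
No further losses. Total secondary extinctions: 12.

12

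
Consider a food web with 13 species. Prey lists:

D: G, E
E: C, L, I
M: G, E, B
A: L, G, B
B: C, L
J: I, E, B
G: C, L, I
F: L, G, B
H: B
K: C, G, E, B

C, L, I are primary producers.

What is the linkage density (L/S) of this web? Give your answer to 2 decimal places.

There are L = 27 links among S = 13 species.
L/S = 27/13 = 2.0769 ≈ 2.08.

L/S = 2.08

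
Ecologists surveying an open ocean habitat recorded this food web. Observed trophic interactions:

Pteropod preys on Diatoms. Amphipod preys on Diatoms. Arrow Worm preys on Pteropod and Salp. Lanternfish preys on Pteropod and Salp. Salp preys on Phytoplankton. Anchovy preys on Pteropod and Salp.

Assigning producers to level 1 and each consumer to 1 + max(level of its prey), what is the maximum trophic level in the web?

Producers (level 1): Diatoms, Phytoplankton.
Diatoms → Pteropod → Arrow Worm gives Arrow Worm level 3.
No species has a prey at level 3, so no species reaches level 4.

3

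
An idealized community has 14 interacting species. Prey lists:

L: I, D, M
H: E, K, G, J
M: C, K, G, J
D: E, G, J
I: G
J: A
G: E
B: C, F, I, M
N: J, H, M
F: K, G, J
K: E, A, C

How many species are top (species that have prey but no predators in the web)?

Top species (has prey, but nothing eats it): N, L, B.
Count: 3.

3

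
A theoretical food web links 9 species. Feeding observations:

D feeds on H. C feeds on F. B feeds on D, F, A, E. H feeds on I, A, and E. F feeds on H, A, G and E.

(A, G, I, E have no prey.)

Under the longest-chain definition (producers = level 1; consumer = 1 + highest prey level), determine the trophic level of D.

Trophic level 3

A is a producer → level 1.
H eats A (level 1); other prey at levels: I 1, E 1 → level 2.
D eats H → level 3.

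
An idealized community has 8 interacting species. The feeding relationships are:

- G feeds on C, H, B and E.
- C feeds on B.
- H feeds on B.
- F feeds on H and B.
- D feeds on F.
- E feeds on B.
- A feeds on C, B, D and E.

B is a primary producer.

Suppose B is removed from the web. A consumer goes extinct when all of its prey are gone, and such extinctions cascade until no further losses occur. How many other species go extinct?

Remove B.
Round 1: C (all prey gone), E (all prey gone), H (all prey gone) → extinct.
Round 2: G (all prey gone), F (all prey gone) → extinct.
Round 3: D (all prey gone) → extinct.
Round 4: A (all prey gone) → extinct.
No further losses. Total secondary extinctions: 7.

7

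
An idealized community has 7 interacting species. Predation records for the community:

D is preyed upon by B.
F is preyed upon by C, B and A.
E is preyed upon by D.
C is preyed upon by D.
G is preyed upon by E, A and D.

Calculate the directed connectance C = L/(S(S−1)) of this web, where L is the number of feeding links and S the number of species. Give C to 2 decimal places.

The web has S = 7 species and L = 9 feeding links.
C = L / (S(S−1)) = 9 / 42 = 0.2143 ≈ 0.21.

C = 0.21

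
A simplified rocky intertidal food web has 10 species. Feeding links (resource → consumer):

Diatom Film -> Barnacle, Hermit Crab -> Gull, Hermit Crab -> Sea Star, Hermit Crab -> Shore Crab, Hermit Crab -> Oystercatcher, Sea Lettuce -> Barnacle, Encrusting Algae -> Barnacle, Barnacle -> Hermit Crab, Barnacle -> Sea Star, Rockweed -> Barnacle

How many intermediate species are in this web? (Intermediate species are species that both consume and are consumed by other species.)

Intermediate species (has both prey and predators): Barnacle, Hermit Crab.
Count: 2.

2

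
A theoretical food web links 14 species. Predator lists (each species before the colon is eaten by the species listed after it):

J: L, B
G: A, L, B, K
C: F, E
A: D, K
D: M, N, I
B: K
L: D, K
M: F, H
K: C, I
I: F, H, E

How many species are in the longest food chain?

5 species

One longest chain: G → A → K → C → F.
It has 5 species and 4 links.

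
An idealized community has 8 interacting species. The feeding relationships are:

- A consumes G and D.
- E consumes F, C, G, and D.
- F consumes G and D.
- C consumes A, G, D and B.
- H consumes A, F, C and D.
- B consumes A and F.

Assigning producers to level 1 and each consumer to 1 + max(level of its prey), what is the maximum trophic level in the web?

Producers (level 1): G, D.
G → A → B → C → H gives H level 5.
No species has a prey at level 5, so no species reaches level 6.

5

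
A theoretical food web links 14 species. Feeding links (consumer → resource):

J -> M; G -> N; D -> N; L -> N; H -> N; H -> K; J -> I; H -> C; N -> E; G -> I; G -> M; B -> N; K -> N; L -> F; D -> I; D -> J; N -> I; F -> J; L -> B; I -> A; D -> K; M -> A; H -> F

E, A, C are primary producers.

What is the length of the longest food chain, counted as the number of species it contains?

5 species

One longest chain: A → I → N → K → H.
It has 5 species and 4 links.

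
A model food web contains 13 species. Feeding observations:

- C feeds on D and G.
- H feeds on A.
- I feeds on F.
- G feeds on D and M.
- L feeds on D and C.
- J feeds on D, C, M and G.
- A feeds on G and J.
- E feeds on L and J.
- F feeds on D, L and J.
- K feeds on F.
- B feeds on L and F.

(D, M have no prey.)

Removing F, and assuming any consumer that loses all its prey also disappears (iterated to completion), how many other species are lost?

2

Remove F.
Round 1: I (all prey gone), K (all prey gone) → extinct.
No further losses. Total secondary extinctions: 2.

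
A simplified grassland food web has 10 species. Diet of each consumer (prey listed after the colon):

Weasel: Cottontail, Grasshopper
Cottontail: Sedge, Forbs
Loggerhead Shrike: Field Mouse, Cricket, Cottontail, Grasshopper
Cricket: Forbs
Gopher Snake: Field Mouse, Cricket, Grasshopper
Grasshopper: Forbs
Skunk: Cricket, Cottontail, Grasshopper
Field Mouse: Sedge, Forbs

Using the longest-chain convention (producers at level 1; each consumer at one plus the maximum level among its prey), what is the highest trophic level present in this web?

Producers (level 1): Sedge, Forbs.
Forbs → Cricket → Skunk gives Skunk level 3.
No species has a prey at level 3, so no species reaches level 4.

3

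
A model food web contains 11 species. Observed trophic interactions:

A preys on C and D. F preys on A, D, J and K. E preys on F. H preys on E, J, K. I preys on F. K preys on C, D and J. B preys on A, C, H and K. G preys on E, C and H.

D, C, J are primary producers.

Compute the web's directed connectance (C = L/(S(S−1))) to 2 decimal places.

C = 0.19

The web has S = 11 species and L = 21 feeding links.
C = L / (S(S−1)) = 21 / 110 = 0.1909 ≈ 0.19.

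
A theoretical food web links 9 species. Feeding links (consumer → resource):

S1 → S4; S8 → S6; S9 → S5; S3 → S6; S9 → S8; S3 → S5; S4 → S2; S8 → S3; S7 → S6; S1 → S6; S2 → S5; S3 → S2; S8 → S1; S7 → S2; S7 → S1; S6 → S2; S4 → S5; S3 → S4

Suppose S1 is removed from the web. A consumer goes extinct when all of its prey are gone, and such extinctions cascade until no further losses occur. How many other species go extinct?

Remove S1.
Every predator of it retains at least one other prey: S7 still has S2, S6; S8 still has S6, S3.
No consumer loses all prey, so no secondary extinctions occur.

0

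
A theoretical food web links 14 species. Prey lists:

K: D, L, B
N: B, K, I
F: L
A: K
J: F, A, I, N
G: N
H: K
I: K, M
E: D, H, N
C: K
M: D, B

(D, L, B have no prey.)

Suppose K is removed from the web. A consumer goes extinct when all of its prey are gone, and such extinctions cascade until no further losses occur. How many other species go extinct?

3

Remove K.
Round 1: H (all prey gone), A (all prey gone), C (all prey gone) → extinct.
No further losses. Total secondary extinctions: 3.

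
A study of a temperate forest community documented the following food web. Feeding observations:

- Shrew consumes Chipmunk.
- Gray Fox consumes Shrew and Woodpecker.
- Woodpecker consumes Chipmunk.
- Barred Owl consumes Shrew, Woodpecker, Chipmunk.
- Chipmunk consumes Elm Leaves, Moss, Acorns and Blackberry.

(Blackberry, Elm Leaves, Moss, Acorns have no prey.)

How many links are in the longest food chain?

One longest chain: Blackberry → Chipmunk → Woodpecker → Barred Owl.
It has 4 species and 3 links.

3 links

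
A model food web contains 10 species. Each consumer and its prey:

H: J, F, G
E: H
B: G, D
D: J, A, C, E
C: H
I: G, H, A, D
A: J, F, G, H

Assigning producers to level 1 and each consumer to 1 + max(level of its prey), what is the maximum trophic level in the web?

Producers (level 1): J, F, G.
J → H → A → D → B gives B level 5.
No species has a prey at level 5, so no species reaches level 6.

5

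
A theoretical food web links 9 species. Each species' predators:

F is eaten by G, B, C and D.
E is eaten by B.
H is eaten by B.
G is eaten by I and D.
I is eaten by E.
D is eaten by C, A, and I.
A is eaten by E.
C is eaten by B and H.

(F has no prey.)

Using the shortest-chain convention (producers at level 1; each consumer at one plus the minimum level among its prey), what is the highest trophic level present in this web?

4

Producers (level 1): F.
Following each consumer down to its lowest-level prey: F → D → A → E (levels 1 through 4).
All prey of E (A 3, I 3) are at level 3 or above, so E is at level 1 + 3 = 4.
Every consumer has at least one prey at level 3 or below, so none exceeds level 4.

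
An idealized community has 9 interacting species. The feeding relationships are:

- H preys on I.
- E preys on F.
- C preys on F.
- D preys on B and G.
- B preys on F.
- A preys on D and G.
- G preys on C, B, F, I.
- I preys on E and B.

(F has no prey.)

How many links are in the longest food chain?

5 links

One longest chain: F → B → I → G → D → A.
It has 6 species and 5 links.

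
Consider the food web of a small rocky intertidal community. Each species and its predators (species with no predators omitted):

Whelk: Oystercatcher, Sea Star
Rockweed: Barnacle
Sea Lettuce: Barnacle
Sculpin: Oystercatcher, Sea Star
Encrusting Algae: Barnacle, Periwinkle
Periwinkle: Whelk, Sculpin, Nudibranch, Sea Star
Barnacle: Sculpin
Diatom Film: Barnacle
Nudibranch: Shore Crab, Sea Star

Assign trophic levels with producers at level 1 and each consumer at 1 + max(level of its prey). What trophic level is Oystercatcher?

Trophic level 4

Encrusting Algae is a producer → level 1.
Periwinkle eats Encrusting Algae → level 2.
Whelk eats Periwinkle → level 3.
Oystercatcher eats Whelk (level 3); other prey at levels: Sculpin 3 → level 4.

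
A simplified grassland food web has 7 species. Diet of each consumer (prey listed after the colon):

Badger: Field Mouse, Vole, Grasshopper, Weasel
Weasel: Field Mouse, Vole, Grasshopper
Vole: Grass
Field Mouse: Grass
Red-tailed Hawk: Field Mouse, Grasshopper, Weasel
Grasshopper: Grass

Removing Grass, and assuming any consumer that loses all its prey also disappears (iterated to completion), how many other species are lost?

6

Remove Grass.
Round 1: Field Mouse (all prey gone), Vole (all prey gone), Grasshopper (all prey gone) → extinct.
Round 2: Weasel (all prey gone) → extinct.
Round 3: Badger (all prey gone), Red-tailed Hawk (all prey gone) → extinct.
No further losses. Total secondary extinctions: 6.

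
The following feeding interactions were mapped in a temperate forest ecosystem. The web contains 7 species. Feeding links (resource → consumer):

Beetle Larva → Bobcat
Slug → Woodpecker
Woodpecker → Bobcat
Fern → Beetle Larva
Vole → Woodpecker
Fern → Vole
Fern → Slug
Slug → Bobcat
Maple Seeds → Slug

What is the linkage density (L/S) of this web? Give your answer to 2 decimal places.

There are L = 9 links among S = 7 species.
L/S = 9/7 = 1.2857 ≈ 1.29.

L/S = 1.29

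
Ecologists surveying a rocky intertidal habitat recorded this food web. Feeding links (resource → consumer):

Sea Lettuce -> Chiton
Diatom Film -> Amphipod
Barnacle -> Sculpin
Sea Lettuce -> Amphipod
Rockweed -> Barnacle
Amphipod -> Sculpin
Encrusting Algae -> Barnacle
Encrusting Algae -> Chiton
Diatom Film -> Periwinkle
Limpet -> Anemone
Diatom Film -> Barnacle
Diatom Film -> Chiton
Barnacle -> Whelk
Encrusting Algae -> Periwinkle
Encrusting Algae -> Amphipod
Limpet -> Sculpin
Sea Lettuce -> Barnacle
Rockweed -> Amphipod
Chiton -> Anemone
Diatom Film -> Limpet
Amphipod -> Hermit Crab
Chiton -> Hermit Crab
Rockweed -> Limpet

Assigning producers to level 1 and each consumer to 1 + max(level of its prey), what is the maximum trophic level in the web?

3

Producers (level 1): Rockweed, Diatom Film, Sea Lettuce, Encrusting Algae.
Rockweed → Amphipod → Hermit Crab gives Hermit Crab level 3.
No species has a prey at level 3, so no species reaches level 4.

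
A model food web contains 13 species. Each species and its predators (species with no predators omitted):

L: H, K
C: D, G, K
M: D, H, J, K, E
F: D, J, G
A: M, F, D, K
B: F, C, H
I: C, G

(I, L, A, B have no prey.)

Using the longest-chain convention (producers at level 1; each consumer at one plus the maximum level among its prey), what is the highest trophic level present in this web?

3

Producers (level 1): I, L, A, B.
A → F → G gives G level 3.
No species has a prey at level 3, so no species reaches level 4.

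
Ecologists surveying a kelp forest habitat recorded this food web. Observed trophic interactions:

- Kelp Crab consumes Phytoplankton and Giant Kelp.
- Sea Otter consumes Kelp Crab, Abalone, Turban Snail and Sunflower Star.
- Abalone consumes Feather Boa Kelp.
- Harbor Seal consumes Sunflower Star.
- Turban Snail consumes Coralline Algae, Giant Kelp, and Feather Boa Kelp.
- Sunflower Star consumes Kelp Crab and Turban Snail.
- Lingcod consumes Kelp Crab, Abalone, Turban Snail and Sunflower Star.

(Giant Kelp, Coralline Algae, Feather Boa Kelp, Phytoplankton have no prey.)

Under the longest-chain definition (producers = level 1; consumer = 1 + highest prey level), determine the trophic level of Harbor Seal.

Trophic level 4

Giant Kelp is a producer → level 1.
Kelp Crab eats Giant Kelp (level 1); other prey at levels: Phytoplankton 1 → level 2.
Sunflower Star eats Kelp Crab (level 2); other prey at levels: Turban Snail 2 → level 3.
Harbor Seal eats Sunflower Star → level 4.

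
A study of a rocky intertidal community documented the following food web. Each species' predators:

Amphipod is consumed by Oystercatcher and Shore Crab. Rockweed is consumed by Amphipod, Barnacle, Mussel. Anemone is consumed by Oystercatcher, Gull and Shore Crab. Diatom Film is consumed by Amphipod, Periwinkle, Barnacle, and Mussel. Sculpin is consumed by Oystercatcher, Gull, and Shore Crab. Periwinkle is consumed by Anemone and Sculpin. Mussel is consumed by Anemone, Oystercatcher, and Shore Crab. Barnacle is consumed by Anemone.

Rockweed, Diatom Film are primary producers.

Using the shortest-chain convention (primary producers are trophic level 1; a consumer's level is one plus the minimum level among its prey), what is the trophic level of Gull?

Diatom Film is a producer → level 1.
Periwinkle eats Diatom Film → level 2.
Anemone eats Periwinkle → level 3.
Gull eats Anemone → level 4.
No prey of Gull is below level 3, so 4 is the minimum.

Trophic level 4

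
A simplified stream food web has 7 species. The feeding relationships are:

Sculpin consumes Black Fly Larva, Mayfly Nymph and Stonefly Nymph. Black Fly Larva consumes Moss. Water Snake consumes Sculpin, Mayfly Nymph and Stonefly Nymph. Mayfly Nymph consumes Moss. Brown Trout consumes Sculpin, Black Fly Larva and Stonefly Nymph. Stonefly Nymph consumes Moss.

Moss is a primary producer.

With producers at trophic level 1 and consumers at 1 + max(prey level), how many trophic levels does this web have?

Producers (level 1): Moss.
Moss → Stonefly Nymph → Sculpin → Water Snake gives Water Snake level 4.
No species has a prey at level 4, so no species reaches level 5.

4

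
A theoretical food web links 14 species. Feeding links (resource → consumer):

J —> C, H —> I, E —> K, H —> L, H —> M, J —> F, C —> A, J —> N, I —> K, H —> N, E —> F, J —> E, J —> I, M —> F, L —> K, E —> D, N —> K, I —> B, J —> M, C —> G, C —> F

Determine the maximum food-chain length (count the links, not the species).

One longest chain: J → C → G.
It has 3 species and 2 links.

2 links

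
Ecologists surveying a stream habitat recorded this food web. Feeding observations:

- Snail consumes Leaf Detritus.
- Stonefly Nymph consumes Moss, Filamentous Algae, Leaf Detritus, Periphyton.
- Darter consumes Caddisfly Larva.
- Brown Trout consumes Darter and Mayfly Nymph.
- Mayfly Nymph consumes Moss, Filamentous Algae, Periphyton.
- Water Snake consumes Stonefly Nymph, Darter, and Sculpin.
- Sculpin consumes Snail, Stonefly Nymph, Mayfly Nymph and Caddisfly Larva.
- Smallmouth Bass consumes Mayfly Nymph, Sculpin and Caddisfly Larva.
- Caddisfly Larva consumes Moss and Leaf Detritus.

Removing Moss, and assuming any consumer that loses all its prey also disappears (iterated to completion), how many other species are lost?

0

Remove Moss.
Every predator of it retains at least one other prey: Stonefly Nymph still has Leaf Detritus, Filamentous Algae, Periphyton; Mayfly Nymph still has Filamentous Algae, Periphyton; Caddisfly Larva still has Leaf Detritus.
No consumer loses all prey, so no secondary extinctions occur.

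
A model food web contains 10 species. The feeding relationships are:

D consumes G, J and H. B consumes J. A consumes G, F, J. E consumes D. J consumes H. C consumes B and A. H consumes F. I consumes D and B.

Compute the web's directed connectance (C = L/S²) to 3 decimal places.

The web has S = 10 species and L = 14 feeding links.
C = L / S² = 14 / 100 = 0.1400 ≈ 0.140.

C = 0.140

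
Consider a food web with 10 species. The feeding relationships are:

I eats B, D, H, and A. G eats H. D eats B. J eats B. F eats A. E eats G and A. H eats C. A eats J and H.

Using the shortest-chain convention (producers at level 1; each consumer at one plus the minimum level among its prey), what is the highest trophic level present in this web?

Producers (level 1): C, B.
Following each consumer down to its lowest-level prey: B → J → A → F (levels 1 through 4).
All prey of F (A 3) are at level 3 or above, so F is at level 1 + 3 = 4.
Every consumer has at least one prey at level 3 or below, so none exceeds level 4.

4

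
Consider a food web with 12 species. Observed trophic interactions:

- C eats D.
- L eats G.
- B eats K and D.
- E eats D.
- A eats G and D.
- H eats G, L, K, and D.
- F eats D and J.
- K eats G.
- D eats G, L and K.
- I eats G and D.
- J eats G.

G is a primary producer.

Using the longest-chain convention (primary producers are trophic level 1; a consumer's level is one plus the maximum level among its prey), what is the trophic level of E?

Trophic level 4

G is a producer → level 1.
L eats G → level 2.
D eats L (level 2); other prey at levels: G 1, K 2 → level 3.
E eats D → level 4.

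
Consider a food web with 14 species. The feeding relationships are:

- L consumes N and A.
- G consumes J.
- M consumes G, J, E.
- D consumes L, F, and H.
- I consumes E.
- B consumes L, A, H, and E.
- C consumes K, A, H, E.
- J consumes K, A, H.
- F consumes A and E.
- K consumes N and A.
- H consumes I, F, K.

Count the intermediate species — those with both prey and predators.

7

Intermediate species (has both prey and predators): K, I, L, F, H, J, G.
Count: 7.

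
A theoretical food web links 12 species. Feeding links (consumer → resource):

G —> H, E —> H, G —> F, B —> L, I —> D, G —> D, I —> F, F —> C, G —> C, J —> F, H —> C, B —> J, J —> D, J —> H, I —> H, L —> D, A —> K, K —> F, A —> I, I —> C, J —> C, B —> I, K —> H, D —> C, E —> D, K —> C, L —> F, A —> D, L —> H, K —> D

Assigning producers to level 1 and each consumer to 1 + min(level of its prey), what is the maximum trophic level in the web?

Producers (level 1): C.
Following each consumer down to its lowest-level prey: C → I → B (levels 1 through 3).
All prey of B (I 2, J 2, L 3) are at level 2 or above, so B is at level 1 + 2 = 3.
Every consumer has at least one prey at level 2 or below, so none exceeds level 3.

3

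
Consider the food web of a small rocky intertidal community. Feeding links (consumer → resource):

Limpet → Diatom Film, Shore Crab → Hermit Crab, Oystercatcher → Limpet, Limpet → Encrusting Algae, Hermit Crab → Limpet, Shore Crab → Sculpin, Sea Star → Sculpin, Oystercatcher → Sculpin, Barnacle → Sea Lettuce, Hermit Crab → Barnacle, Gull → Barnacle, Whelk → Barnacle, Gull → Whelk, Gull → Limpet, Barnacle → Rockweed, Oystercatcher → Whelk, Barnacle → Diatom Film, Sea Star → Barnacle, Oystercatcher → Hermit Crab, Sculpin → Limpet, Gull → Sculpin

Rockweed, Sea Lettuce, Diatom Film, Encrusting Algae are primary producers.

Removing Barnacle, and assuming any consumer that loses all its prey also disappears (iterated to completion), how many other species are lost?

1

Remove Barnacle.
Round 1: Whelk (all prey gone) → extinct.
No further losses. Total secondary extinctions: 1.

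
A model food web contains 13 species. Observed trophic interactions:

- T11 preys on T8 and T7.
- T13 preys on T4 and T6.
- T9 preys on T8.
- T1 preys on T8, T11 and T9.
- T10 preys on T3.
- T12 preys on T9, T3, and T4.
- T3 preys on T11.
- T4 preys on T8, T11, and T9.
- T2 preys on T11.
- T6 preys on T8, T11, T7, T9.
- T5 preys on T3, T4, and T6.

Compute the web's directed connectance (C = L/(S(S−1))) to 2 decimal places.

C = 0.15

The web has S = 13 species and L = 24 feeding links.
C = L / (S(S−1)) = 24 / 156 = 0.1538 ≈ 0.15.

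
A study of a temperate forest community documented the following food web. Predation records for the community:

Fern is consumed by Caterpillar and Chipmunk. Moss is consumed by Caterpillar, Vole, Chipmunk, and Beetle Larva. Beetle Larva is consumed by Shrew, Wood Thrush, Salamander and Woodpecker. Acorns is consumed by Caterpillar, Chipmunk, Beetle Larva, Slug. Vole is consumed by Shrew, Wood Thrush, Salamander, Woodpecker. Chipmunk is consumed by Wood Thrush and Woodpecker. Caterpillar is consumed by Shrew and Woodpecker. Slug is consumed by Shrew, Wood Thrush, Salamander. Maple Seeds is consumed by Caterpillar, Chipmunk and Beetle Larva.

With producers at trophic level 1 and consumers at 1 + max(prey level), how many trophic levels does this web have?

Producers (level 1): Fern, Acorns, Moss, Maple Seeds.
Acorns → Slug → Salamander gives Salamander level 3.
No species has a prey at level 3, so no species reaches level 4.

3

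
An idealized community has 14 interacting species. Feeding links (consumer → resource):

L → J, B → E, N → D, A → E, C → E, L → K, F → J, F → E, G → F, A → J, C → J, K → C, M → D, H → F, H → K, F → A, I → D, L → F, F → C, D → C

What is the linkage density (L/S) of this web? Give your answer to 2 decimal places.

L/S = 1.43

There are L = 20 links among S = 14 species.
L/S = 20/14 = 1.4286 ≈ 1.43.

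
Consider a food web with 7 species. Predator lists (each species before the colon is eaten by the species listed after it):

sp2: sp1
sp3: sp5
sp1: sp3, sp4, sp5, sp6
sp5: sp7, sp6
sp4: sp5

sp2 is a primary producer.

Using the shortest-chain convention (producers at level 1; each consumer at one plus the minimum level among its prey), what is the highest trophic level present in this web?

4

Producers (level 1): sp2.
Following each consumer down to its lowest-level prey: sp2 → sp1 → sp5 → sp7 (levels 1 through 4).
All prey of sp7 (sp5 3) are at level 3 or above, so sp7 is at level 1 + 3 = 4.
Every consumer has at least one prey at level 3 or below, so none exceeds level 4.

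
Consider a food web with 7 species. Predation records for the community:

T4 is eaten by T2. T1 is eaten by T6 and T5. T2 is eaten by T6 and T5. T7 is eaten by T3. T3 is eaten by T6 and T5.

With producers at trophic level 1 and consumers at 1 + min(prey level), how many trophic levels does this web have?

2

Producers (level 1): T1, T7, T4.
Following each consumer down to its lowest-level prey: T4 → T2 (levels 1 through 2).
All prey of T2 (T4 1) are at level 1 or above, so T2 is at level 1 + 1 = 2.
Every consumer has at least one prey at level 1 or below, so none exceeds level 2.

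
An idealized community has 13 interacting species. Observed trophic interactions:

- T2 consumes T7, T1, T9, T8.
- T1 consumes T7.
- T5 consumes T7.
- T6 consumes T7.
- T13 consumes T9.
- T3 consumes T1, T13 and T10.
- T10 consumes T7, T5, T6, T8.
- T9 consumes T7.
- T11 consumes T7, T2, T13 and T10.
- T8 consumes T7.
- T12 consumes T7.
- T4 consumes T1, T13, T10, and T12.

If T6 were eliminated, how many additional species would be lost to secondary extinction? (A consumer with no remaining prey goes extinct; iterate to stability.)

0

Remove T6.
Every predator of it retains at least one other prey: T10 still has T7, T8, T5.
No consumer loses all prey, so no secondary extinctions occur.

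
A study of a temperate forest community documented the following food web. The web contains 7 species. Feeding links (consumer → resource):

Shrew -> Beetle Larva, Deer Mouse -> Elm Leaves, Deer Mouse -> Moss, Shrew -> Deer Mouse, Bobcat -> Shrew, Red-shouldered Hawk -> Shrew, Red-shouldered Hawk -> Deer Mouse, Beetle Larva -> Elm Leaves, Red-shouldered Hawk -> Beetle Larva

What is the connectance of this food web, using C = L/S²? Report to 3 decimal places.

C = 0.184

The web has S = 7 species and L = 9 feeding links.
C = L / S² = 9 / 49 = 0.1837 ≈ 0.184.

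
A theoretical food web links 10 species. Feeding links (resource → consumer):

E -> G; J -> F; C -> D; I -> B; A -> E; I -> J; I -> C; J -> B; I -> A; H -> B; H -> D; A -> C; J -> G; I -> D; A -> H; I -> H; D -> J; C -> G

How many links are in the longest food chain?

One longest chain: I → A → C → D → J → B.
It has 6 species and 5 links.

5 links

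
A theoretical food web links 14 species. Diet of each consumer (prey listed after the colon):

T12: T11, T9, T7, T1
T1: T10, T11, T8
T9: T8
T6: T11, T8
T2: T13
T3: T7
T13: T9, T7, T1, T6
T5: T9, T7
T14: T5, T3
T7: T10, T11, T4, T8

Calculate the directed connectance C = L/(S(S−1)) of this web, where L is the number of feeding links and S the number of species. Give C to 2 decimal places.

The web has S = 14 species and L = 24 feeding links.
C = L / (S(S−1)) = 24 / 182 = 0.1319 ≈ 0.13.

C = 0.13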